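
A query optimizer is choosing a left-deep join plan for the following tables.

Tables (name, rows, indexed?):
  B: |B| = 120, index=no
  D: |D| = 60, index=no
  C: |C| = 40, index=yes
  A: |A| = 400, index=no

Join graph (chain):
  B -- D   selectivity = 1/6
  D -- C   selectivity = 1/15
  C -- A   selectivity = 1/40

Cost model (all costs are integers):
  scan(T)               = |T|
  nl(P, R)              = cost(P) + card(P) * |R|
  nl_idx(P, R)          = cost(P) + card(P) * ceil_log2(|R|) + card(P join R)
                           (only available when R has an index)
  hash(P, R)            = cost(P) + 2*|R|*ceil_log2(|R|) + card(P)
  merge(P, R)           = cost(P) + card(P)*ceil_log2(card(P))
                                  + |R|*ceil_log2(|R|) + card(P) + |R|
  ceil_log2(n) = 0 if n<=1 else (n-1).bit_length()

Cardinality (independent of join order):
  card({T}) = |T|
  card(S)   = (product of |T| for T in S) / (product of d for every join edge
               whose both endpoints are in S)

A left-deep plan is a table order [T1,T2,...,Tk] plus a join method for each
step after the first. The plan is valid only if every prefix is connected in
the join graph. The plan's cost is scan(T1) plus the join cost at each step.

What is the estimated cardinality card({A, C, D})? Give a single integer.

1600

Tables in S: A(400), C(40), D(60)
Edges inside S: D-C(d=15), C-A(d=40)
numerator = 400 * 40 * 60 = 960000
denominator = 15 * 40 = 600
card(S) = 960000 / 600 = 1600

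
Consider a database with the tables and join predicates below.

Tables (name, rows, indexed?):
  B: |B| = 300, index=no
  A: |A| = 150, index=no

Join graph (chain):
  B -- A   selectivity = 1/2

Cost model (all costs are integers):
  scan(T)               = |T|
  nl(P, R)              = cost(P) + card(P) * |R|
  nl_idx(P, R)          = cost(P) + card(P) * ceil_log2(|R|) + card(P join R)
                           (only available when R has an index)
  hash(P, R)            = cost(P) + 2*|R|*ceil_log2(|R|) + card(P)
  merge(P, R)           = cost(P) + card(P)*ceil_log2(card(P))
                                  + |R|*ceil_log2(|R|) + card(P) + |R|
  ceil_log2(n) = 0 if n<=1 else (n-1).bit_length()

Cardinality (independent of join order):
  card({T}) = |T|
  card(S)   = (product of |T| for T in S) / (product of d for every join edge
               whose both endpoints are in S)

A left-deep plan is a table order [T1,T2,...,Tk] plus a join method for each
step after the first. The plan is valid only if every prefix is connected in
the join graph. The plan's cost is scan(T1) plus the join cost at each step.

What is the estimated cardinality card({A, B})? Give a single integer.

22500

Tables in S: A(150), B(300)
Edges inside S: B-A(d=2)
numerator = 150 * 300 = 45000
denominator = 2 = 2
card(S) = 45000 / 2 = 22500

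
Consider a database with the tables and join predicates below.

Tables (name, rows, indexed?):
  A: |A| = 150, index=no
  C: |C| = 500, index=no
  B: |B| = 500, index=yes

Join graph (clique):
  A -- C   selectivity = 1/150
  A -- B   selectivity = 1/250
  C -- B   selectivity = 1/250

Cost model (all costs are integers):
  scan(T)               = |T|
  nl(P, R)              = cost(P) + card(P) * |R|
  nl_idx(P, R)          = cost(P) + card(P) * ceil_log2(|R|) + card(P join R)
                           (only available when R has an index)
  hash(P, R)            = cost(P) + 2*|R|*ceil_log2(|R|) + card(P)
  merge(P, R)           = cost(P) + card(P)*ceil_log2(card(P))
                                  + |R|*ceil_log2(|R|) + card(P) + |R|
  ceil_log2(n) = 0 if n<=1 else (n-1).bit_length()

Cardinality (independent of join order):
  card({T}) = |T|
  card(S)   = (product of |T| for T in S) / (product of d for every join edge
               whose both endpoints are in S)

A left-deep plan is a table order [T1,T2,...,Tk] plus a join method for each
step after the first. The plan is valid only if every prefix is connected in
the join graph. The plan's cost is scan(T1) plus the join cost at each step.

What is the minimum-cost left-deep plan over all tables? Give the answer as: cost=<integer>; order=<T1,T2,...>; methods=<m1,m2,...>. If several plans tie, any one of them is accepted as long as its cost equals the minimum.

Selinger DP (subsets sized 1..n):
  {A}: scan cost=150, card=150
  {C}: scan cost=500, card=500
  {B}: scan cost=500, card=500
  {AC}: card=500; try (A,hash)→3400, (C,merge)→6500, (A,merge)→6850, (C,hash)→9300, (C,nl)→75150, (A,nl)→75500; best=3400 via (A,hash)
  {AB}: card=300; try (B,nl_idx)→1800, (A,hash)→3400, (B,merge)→6500, (A,merge)→6850, (B,hash)→9300, (B,nl)→75150 …(+1); best=1800 via (B,nl_idx)
  {BC}: card=1000; try (B,nl_idx)→6000, (C,hash)→10000, (B,hash)→10000, (C,merge)→10500, (B,merge)→10500, (C,nl)→250500 …(+1); best=6000 via (B,nl_idx)
  {ABC}: card=4; try (B,nl_idx)→7904, (A,hash)→9400, (C,merge)→9800, (C,hash)→11100, (B,hash)→12900, (B,merge)→13400 …(+4); best=7904 via (B,nl_idx)

cost=7904; order=C,A,B; methods=hash,nl_idx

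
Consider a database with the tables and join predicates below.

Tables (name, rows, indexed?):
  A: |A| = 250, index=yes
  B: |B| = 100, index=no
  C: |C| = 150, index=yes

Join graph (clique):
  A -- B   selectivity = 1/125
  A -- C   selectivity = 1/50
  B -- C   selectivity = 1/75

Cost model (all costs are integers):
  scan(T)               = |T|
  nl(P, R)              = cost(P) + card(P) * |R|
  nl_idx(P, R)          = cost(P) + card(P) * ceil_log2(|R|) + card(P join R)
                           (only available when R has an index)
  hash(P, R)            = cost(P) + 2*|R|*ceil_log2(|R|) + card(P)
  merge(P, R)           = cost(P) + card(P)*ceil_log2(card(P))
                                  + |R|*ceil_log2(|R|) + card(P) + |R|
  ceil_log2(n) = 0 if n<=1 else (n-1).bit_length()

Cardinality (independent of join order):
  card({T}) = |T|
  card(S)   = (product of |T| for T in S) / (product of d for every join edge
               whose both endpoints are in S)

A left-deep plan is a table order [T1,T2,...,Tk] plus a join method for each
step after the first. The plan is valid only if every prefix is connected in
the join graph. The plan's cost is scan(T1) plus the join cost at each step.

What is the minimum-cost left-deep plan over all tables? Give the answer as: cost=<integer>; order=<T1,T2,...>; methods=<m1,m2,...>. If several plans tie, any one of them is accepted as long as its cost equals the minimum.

cost=2708; order=B,A,C; methods=nl_idx,nl_idx

Selinger DP (subsets sized 1..n):
  {A}: scan cost=250, card=250
  {B}: scan cost=100, card=100
  {C}: scan cost=150, card=150
  {AB}: card=200; try (A,nl_idx)→1100, (B,hash)→1900, (A,merge)→3150, (B,merge)→3300, (A,hash)→4200, (A,nl)→25100 …(+1); best=1100 via (A,nl_idx)
  {AC}: card=750; try (A,nl_idx)→2100, (C,hash)→2900, (C,nl_idx)→3000, (A,merge)→3750, (C,merge)→3850, (A,hash)→4300 …(+2); best=2100 via (A,nl_idx)
  {BC}: card=200; try (C,nl_idx)→1100, (B,hash)→1700, (C,merge)→2250, (B,merge)→2300, (C,hash)→2600, (C,nl)→15100 …(+1); best=1100 via (C,nl_idx)
  {ABC}: card=8; try (C,nl_idx)→2708, (A,nl_idx)→2708, (C,hash)→3700, (C,merge)→4250, (B,hash)→4250, (A,merge)→5150 …(+5); best=2708 via (C,nl_idx)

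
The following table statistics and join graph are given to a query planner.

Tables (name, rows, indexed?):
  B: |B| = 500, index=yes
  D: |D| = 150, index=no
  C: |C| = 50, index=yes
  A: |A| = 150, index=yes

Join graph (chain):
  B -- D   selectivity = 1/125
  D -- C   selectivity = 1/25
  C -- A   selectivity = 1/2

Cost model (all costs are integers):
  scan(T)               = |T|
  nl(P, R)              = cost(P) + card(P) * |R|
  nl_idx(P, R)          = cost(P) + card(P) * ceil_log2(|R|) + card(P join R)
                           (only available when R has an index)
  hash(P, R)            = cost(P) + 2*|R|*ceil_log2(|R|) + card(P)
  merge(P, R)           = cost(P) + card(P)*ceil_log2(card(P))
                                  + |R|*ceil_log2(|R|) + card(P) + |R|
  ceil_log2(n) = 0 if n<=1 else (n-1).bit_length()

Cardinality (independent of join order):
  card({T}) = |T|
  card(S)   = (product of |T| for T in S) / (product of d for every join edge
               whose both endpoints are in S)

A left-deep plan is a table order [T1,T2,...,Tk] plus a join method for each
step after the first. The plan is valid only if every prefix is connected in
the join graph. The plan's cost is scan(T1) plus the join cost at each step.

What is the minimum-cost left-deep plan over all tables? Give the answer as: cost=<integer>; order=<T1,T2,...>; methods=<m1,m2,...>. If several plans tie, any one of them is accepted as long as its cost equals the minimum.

cost=6900; order=D,B,C,A; methods=nl_idx,hash,hash

Selinger DP (subsets sized 1..n):
  {B}: scan cost=500, card=500
  {D}: scan cost=150, card=150
  {C}: scan cost=50, card=50
  {A}: scan cost=150, card=150
  {BD}: card=600; try (B,nl_idx)→2100, (D,hash)→3400, (B,merge)→6500, (D,merge)→6850, (B,hash)→9300, (B,nl)→75150 …(+1); best=2100 via (B,nl_idx)
  {CD}: card=300; try (C,hash)→900, (C,nl_idx)→1350, (D,merge)→1750, (C,merge)→1850, (D,hash)→2500, (D,nl)→7550 …(+1); best=900 via (C,hash)
  {AC}: card=3750; try (C,hash)→900, (A,merge)→1750, (C,merge)→1850, (A,hash)→2500, (A,nl_idx)→4200, (C,nl_idx)→4800 …(+2); best=900 via (C,hash)
  {BCD}: card=1200; try (C,hash)→3300, (B,nl_idx)→4800, (C,nl_idx)→6900, (B,merge)→8900, (C,merge)→9050, (B,hash)→10200 …(+2); best=3300 via (C,hash)
  {ACD}: card=22500; try (A,hash)→3600, (A,merge)→5250, (D,hash)→7050, (A,nl_idx)→25800, (A,nl)→45900, (D,merge)→51000 …(+1); best=3600 via (A,hash)
  {ABCD}: card=90000; try (A,hash)→6900, (A,merge)→19050, (B,hash)→35100, (A,nl_idx)→102900, (A,nl)→183300, (B,nl_idx)→296100 …(+2); best=6900 via (A,hash)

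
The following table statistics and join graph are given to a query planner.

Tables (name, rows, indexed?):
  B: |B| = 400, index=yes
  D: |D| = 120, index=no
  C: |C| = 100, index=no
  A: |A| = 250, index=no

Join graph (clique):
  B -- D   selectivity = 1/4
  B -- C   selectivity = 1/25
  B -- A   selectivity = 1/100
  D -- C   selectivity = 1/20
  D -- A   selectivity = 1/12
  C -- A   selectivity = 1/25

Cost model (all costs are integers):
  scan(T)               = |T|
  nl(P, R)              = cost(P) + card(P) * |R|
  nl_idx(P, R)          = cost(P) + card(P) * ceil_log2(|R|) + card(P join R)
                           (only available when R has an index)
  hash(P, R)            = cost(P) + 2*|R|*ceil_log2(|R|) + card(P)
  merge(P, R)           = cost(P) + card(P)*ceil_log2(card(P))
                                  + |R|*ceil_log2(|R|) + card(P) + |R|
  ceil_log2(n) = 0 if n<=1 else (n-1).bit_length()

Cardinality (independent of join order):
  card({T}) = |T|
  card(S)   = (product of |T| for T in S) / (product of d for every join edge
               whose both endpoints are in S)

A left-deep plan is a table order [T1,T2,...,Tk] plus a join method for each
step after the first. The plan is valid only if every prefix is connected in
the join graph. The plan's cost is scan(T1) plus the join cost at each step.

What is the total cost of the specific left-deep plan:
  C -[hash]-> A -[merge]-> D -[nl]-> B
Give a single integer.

step 1: scan C: cost=100, card=100
step 2: join A via hash
    card(P join A) = 100*250/(25) = 1000
    cost = 100 + 2*250*8 + 100 = 4200
step 3: join D via merge
    card(P join D) = 1000*120/(20*12) = 500
    cost = 4200 + 1000*10 + 120*7 + 1000 + 120 = 16160
step 4: join B via nl
    card(P join B) = 500*400/(4*25*100) = 20
    cost = 16160 + 500*400 = 216160

216160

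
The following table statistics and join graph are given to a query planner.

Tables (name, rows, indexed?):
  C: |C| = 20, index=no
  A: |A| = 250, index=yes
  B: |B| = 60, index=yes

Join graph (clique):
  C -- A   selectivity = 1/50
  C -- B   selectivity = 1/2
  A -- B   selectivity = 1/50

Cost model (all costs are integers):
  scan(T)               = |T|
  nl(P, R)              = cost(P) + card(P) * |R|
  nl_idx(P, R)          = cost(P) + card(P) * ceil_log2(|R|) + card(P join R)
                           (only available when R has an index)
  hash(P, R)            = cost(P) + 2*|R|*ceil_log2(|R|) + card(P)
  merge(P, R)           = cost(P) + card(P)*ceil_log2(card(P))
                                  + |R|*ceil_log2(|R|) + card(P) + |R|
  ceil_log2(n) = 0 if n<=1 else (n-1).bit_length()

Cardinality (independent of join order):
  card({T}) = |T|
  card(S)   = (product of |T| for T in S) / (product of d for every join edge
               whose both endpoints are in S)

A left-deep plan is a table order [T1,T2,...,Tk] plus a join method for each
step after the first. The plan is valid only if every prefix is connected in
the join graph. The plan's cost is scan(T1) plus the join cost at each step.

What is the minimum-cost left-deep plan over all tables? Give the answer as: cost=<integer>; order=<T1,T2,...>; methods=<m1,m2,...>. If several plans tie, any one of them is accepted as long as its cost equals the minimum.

Selinger DP (subsets sized 1..n):
  {C}: scan cost=20, card=20
  {A}: scan cost=250, card=250
  {B}: scan cost=60, card=60
  {AC}: card=100; try (A,nl_idx)→280, (C,hash)→700, (A,merge)→2390, (C,merge)→2620, (A,hash)→4040, (A,nl)→5020 …(+1); best=280 via (A,nl_idx)
  {BC}: card=600; try (C,hash)→320, (B,merge)→560, (C,merge)→600, (B,nl_idx)→740, (B,hash)→760, (B,nl)→1220 …(+1); best=320 via (C,hash)
  {AB}: card=300; try (A,nl_idx)→840, (B,hash)→1220, (B,nl_idx)→2050, (A,merge)→2730, (B,merge)→2920, (A,hash)→4120 …(+2); best=840 via (A,nl_idx)
  {ABC}: card=60; try (B,nl_idx)→940, (B,hash)→1100, (C,hash)→1340, (B,merge)→1500, (C,merge)→3960, (A,hash)→4920 …(+5); best=940 via (B,nl_idx)

cost=940; order=C,A,B; methods=nl_idx,nl_idx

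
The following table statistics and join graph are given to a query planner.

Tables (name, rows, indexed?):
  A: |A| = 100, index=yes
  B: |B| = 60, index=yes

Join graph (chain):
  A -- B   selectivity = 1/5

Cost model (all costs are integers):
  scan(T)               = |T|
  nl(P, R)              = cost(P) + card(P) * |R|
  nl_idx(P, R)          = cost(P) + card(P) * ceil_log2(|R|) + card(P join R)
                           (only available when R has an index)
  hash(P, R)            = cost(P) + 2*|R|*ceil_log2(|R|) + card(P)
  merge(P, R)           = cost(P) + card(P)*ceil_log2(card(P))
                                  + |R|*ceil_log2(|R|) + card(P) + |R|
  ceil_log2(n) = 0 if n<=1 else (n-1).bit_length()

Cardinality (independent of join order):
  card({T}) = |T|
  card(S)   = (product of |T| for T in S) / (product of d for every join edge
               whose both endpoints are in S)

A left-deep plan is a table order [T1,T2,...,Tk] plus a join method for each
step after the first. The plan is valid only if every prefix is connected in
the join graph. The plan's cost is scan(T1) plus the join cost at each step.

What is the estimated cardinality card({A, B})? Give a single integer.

Tables in S: A(100), B(60)
Edges inside S: A-B(d=5)
numerator = 100 * 60 = 6000
denominator = 5 = 5
card(S) = 6000 / 5 = 1200

1200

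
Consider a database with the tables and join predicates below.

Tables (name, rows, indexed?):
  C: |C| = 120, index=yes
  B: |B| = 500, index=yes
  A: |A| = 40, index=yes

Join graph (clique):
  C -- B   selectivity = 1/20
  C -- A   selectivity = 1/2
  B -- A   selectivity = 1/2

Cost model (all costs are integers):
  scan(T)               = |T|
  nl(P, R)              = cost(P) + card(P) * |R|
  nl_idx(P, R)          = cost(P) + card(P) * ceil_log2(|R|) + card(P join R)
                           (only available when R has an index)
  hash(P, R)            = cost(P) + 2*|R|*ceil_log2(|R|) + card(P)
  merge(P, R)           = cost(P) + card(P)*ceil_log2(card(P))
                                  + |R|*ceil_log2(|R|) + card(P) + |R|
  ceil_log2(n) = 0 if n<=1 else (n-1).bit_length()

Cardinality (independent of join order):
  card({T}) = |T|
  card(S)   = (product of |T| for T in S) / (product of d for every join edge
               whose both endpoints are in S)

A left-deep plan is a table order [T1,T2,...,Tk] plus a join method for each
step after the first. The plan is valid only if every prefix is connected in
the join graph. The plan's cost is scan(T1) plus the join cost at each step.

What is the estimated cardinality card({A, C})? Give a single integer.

Tables in S: A(40), C(120)
Edges inside S: C-A(d=2)
numerator = 40 * 120 = 4800
denominator = 2 = 2
card(S) = 4800 / 2 = 2400

2400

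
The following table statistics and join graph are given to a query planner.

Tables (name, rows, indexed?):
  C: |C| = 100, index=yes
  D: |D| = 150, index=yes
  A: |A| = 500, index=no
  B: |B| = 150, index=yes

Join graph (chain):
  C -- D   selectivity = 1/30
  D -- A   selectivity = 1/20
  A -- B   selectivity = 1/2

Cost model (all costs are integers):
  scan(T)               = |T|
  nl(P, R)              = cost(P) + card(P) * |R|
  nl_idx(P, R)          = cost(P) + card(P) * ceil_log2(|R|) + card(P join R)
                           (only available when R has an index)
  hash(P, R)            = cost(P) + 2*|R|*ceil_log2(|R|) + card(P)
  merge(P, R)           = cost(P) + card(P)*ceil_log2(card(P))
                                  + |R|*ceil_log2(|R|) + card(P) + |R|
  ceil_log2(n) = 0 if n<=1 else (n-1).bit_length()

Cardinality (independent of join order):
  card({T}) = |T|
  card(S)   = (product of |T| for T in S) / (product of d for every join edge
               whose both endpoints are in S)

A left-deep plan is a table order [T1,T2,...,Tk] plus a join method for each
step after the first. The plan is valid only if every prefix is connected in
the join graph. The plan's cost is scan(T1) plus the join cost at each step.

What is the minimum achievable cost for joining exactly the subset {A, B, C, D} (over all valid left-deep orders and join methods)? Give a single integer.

Selinger DP over subsets of {A,B,C,D}:
  {C}: scan cost=100, card=100
  {D}: scan cost=150, card=150
  {A}: scan cost=500, card=500
  {B}: scan cost=150, card=150
  {CD}: card=500; try (D,nl_idx)→1400, (C,hash)→1700, (C,nl_idx)→1700, (D,merge)→2250, (C,merge)→2300, (D,hash)→2600 …(+2); best=1400 via (D,nl_idx)
  {AD}: card=3750; try (D,hash)→3400, (A,merge)→6500, (D,merge)→6850, (D,nl_idx)→8250, (A,hash)→9300, (A,nl)→75150 …(+1); best=3400 via (D,hash)
  {AB}: card=37500; try (B,hash)→3400, (A,merge)→6500, (B,merge)→6850, (A,hash)→9300, (B,nl_idx)→42000, (A,nl)→75150 …(+1); best=3400 via (B,hash)
  {ACD}: card=12500; try (C,hash)→8550, (A,hash)→10900, (A,merge)→11400, (C,nl_idx)→42150, (C,merge)→52950, (A,nl)→251400 …(+1); best=8550 via (C,hash)
  {ABD}: card=281250; try (B,hash)→9550, (D,hash)→43300, (B,merge)→53500, (B,nl_idx)→314650, (B,nl)→565900, (D,nl_idx)→584650 …(+2); best=9550 via (B,hash)
  {ABCD}: card=937500; try (B,hash)→23450, (B,merge)→197400, (C,hash)→292200, (B,nl_idx)→1046050, (B,nl)→1883550, (C,nl_idx)→2915800 …(+2); best=23450 via (B,hash)

23450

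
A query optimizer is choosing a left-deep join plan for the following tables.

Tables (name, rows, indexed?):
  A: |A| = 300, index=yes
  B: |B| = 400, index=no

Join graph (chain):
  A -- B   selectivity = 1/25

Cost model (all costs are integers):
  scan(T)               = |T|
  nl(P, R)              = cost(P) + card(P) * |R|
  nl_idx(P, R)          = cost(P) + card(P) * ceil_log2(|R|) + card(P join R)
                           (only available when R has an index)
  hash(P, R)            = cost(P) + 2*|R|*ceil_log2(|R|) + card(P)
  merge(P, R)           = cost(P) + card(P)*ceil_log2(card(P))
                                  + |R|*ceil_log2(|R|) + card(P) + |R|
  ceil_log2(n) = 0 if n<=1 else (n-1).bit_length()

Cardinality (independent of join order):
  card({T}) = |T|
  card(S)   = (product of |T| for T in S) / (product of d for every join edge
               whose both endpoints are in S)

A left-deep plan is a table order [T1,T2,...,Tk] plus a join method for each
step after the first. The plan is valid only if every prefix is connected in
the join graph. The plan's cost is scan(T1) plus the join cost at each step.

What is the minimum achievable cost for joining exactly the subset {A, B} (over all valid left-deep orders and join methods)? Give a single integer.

Selinger DP over subsets of {A,B}:
  {A}: scan cost=300, card=300
  {B}: scan cost=400, card=400
  {AB}: card=4800; try (A,hash)→6200, (B,merge)→7300, (A,merge)→7400, (B,hash)→7800, (A,nl_idx)→8800, (B,nl)→120300 …(+1); best=6200 via (A,hash)

6200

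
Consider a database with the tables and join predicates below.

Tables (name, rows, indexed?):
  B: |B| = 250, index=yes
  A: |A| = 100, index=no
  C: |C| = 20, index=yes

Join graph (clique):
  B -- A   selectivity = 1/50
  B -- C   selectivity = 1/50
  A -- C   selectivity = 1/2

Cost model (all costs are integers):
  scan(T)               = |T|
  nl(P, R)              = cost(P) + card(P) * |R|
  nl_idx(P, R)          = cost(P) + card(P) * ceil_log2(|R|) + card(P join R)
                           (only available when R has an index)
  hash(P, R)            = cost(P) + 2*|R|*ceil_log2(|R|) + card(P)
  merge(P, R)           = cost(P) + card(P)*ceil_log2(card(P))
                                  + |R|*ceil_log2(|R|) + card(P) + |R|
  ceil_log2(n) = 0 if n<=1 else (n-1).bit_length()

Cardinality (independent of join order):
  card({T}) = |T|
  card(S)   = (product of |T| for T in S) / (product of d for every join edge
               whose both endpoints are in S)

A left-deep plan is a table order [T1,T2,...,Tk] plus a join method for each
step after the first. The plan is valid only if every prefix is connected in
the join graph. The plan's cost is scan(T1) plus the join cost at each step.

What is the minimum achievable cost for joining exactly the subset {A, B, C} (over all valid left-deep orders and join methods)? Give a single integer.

1780

Selinger DP over subsets of {A,B,C}:
  {B}: scan cost=250, card=250
  {A}: scan cost=100, card=100
  {C}: scan cost=20, card=20
  {AB}: card=500; try (B,nl_idx)→1400, (A,hash)→1900, (B,merge)→3150, (A,merge)→3300, (B,hash)→4200, (B,nl)→25100 …(+1); best=1400 via (B,nl_idx)
  {BC}: card=100; try (B,nl_idx)→280, (C,hash)→700, (C,nl_idx)→1600, (B,merge)→2390, (C,merge)→2620, (B,hash)→4040 …(+2); best=280 via (B,nl_idx)
  {AC}: card=1000; try (C,hash)→400, (A,merge)→940, (C,merge)→1020, (A,hash)→1440, (C,nl_idx)→1600, (A,nl)→2020 …(+1); best=400 via (C,hash)
  {ABC}: card=100; try (A,hash)→1780, (A,merge)→1880, (C,hash)→2100, (C,nl_idx)→4000, (B,hash)→5400, (C,merge)→6520 …(+5); best=1780 via (A,hash)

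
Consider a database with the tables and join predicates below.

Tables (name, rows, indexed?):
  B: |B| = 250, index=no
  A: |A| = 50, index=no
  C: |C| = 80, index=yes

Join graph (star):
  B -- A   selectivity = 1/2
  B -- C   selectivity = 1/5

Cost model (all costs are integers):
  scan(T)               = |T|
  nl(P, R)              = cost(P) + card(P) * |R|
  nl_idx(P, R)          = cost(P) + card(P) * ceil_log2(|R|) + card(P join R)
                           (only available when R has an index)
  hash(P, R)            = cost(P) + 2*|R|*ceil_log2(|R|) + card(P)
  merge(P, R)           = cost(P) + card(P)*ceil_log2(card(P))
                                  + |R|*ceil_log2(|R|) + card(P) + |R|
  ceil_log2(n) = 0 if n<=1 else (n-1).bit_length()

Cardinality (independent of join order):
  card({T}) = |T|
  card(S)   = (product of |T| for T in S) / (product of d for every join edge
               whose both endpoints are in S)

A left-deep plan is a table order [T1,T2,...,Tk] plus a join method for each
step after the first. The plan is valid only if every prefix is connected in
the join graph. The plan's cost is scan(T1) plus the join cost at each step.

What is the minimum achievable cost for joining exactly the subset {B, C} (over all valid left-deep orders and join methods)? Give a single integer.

Selinger DP over subsets of {B,C}:
  {B}: scan cost=250, card=250
  {C}: scan cost=80, card=80
  {BC}: card=4000; try (C,hash)→1620, (B,merge)→2970, (C,merge)→3140, (B,hash)→4160, (C,nl_idx)→6000, (B,nl)→20080 …(+1); best=1620 via (C,hash)

1620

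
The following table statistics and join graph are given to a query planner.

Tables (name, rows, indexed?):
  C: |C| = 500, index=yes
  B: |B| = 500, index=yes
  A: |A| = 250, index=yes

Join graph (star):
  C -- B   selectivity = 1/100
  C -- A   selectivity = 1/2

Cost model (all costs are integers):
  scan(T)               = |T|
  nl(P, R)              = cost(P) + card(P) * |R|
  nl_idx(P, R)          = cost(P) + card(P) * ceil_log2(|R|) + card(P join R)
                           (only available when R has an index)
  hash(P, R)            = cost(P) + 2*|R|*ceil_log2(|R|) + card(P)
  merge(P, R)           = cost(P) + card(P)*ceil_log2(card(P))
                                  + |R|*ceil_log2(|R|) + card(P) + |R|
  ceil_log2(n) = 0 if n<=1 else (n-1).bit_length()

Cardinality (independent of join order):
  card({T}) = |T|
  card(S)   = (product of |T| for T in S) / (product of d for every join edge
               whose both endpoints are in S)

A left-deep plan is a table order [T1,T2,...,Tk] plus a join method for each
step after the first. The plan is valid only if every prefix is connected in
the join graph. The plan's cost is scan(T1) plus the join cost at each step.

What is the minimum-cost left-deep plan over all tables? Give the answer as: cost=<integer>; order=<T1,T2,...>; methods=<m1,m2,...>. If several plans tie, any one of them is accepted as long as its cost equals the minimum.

cost=14000; order=B,C,A; methods=nl_idx,hash

Selinger DP (subsets sized 1..n):
  {C}: scan cost=500, card=500
  {B}: scan cost=500, card=500
  {A}: scan cost=250, card=250
  {BC}: card=2500; try (C,nl_idx)→7500, (B,nl_idx)→7500, (C,hash)→10000, (B,hash)→10000, (C,merge)→10500, (B,merge)→10500 …(+2); best=7500 via (C,nl_idx)
  {AC}: card=62500; try (A,hash)→5000, (C,merge)→7500, (A,merge)→7750, (C,hash)→9500, (C,nl_idx)→65000, (A,nl_idx)→67000 …(+2); best=5000 via (A,hash)
  {ABC}: card=312500; try (A,hash)→14000, (A,merge)→42250, (B,hash)→76500, (A,nl_idx)→340000, (A,nl)→632500, (B,nl_idx)→880000 …(+2); best=14000 via (A,hash)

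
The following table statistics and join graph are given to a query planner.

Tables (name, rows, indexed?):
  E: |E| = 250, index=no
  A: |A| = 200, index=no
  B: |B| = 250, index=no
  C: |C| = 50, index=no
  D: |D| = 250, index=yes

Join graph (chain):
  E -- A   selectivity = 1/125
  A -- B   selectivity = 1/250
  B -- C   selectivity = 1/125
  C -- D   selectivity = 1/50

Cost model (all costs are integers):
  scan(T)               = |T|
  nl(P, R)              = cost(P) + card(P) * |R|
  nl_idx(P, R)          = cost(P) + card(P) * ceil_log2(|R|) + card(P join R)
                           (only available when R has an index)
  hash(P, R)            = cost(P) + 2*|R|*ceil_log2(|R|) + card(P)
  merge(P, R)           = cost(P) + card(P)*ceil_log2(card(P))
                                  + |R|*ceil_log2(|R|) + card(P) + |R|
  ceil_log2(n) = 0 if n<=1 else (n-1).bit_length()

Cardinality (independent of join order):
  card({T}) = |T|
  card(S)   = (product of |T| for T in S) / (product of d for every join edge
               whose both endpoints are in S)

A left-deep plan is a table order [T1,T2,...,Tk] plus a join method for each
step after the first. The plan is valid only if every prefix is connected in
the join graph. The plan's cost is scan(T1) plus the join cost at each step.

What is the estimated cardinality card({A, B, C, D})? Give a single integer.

400

Tables in S: A(200), B(250), C(50), D(250)
Edges inside S: A-B(d=250), B-C(d=125), C-D(d=50)
numerator = 200 * 250 * 50 * 250 = 625000000
denominator = 250 * 125 * 50 = 1562500
card(S) = 625000000 / 1562500 = 400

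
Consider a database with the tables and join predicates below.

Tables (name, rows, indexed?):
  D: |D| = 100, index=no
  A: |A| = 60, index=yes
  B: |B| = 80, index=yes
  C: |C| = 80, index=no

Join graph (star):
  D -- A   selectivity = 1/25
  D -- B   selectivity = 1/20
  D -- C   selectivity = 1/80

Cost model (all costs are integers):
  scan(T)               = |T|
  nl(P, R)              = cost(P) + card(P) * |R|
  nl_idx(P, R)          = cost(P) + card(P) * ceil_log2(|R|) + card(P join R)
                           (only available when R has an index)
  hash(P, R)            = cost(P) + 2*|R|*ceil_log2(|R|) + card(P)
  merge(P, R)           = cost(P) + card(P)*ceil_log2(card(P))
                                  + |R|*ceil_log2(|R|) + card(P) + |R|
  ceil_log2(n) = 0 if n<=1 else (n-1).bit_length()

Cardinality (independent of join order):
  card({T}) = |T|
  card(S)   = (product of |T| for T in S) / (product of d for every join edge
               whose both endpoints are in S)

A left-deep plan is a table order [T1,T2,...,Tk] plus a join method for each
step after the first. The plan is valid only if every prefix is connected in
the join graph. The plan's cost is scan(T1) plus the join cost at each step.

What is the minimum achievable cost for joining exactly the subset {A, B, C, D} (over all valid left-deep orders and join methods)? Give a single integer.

Selinger DP over subsets of {A,B,C,D}:
  {D}: scan cost=100, card=100
  {A}: scan cost=60, card=60
  {B}: scan cost=80, card=80
  {C}: scan cost=80, card=80
  {AD}: card=240; try (A,hash)→920, (A,nl_idx)→940, (D,merge)→1280, (A,merge)→1320, (D,hash)→1520, (D,nl)→6060 …(+1); best=920 via (A,hash)
  {BD}: card=400; try (B,nl_idx)→1200, (B,hash)→1320, (D,merge)→1520, (B,merge)→1540, (D,hash)→1560, (D,nl)→8080 …(+1); best=1200 via (B,nl_idx)
  {CD}: card=100; try (C,hash)→1320, (D,merge)→1520, (C,merge)→1540, (D,hash)→1560, (D,nl)→8080, (C,nl)→8100; best=1320 via (C,hash)
  {ABD}: card=960; try (B,hash)→2280, (A,hash)→2320, (B,nl_idx)→3560, (B,merge)→3720, (A,nl_idx)→4560, (A,merge)→5620 …(+2); best=2280 via (B,hash)
  {ACD}: card=240; try (A,hash)→2140, (A,nl_idx)→2160, (C,hash)→2280, (A,merge)→2540, (C,merge)→3720, (A,nl)→7320 …(+1); best=2140 via (A,hash)
  {BCD}: card=400; try (B,nl_idx)→2420, (B,hash)→2540, (C,hash)→2720, (B,merge)→2760, (C,merge)→5840, (B,nl)→9320 …(+1); best=2420 via (B,nl_idx)
  {ABCD}: card=960; try (B,hash)→3500, (A,hash)→3540, (C,hash)→4360, (B,nl_idx)→4780, (B,merge)→4940, (A,nl_idx)→5780 …(+5); best=3500 via (B,hash)

3500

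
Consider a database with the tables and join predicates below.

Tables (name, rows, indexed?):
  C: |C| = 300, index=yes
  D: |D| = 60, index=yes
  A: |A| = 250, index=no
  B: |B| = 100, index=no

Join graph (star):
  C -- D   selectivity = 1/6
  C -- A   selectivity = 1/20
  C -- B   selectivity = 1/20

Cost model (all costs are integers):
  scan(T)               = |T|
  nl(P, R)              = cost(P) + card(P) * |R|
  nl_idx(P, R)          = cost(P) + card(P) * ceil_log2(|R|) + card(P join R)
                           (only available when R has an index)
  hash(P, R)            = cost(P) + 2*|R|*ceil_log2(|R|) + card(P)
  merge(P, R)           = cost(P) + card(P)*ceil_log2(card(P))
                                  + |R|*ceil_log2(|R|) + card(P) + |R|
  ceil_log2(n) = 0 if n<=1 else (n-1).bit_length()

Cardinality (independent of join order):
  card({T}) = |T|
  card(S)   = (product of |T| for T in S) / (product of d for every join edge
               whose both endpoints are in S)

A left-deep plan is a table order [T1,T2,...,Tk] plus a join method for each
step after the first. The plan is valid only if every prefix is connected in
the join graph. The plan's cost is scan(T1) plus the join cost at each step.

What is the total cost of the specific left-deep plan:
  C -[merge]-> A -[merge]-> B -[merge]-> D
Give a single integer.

355520

step 1: scan C: cost=300, card=300
step 2: join A via merge
    card(P join A) = 300*250/(20) = 3750
    cost = 300 + 300*9 + 250*8 + 300 + 250 = 5550
step 3: join B via merge
    card(P join B) = 3750*100/(20) = 18750
    cost = 5550 + 3750*12 + 100*7 + 3750 + 100 = 55100
step 4: join D via merge
    card(P join D) = 18750*60/(6) = 187500
    cost = 55100 + 18750*15 + 60*6 + 18750 + 60 = 355520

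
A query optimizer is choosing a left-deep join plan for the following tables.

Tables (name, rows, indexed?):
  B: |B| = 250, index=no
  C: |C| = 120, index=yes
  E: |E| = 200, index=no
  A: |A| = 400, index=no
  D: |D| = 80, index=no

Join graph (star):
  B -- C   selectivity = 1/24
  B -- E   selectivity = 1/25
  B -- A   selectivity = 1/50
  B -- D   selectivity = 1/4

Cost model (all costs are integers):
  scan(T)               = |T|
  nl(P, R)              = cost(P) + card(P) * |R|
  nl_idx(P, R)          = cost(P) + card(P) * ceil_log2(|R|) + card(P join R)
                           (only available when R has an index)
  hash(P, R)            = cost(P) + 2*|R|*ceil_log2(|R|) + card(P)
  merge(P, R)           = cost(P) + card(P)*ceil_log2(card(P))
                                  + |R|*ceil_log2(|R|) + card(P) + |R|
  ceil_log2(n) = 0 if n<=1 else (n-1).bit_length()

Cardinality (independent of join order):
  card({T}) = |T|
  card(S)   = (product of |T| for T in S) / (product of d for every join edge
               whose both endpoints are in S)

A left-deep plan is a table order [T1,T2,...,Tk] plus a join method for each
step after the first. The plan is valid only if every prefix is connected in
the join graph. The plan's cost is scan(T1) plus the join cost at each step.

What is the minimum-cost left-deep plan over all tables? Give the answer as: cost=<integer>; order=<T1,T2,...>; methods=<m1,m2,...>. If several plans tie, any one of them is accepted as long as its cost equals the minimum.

cost=102800; order=A,B,C,E,D; methods=hash,hash,hash,hash

Selinger DP (subsets sized 1..n):
  {B}: scan cost=250, card=250
  {C}: scan cost=120, card=120
  {E}: scan cost=200, card=200
  {A}: scan cost=400, card=400
  {D}: scan cost=80, card=80
  {BC}: card=1250; try (C,hash)→2180, (C,nl_idx)→3250, (B,merge)→3330, (C,merge)→3460, (B,hash)→4240, (B,nl)→30120 …(+1); best=2180 via (C,hash)
  {BE}: card=2000; try (E,hash)→3700, (B,merge)→4250, (E,merge)→4300, (B,hash)→4400, (B,nl)→50200, (E,nl)→50250; best=3700 via (E,hash)
  {AB}: card=2000; try (B,hash)→4800, (A,merge)→6500, (B,merge)→6650, (A,hash)→7700, (A,nl)→100250, (B,nl)→100400; best=4800 via (B,hash)
  {BD}: card=5000; try (D,hash)→1620, (B,merge)→2970, (D,merge)→3140, (B,hash)→4160, (B,nl)→20080, (D,nl)→20250; best=1620 via (D,hash)
  {BCE}: card=10000; try (E,hash)→6630, (C,hash)→7380, (E,merge)→18980, (C,nl_idx)→27700, (C,merge)→28660, (C,nl)→243700 …(+1); best=6630 via (E,hash)
  {ABC}: card=10000; try (C,hash)→8480, (A,hash)→10630, (A,merge)→21180, (C,nl_idx)→28800, (C,merge)→29760, (C,nl)→244800 …(+1); best=8480 via (C,hash)
  {BCD}: card=25000; try (D,hash)→4550, (C,hash)→8300, (D,merge)→17820, (C,nl_idx)→61620, (C,merge)→72580, (D,nl)→102180 …(+1); best=4550 via (D,hash)
  {ABE}: card=16000; try (E,hash)→10000, (A,hash)→12900, (E,merge)→30600, (A,merge)→31700, (E,nl)→404800, (A,nl)→803700; best=10000 via (E,hash)
  {BDE}: card=40000; try (D,hash)→6820, (E,hash)→9820, (D,merge)→28340, (E,merge)→73420, (D,nl)→163700, (E,nl)→1001620; best=6820 via (D,hash)
  {ABD}: card=40000; try (D,hash)→7920, (A,hash)→13820, (D,merge)→29440, (A,merge)→75620, (D,nl)→164800, (A,nl)→2001620; best=7920 via (D,hash)
  {ABCE}: card=80000; try (E,hash)→21680, (A,hash)→23830, (C,hash)→27680, (E,merge)→160280, (A,merge)→160630, (C,nl_idx)→202000 …(+4); best=21680 via (E,hash)
  {BCDE}: card=200000; try (D,hash)→17750, (E,hash)→32750, (C,hash)→48500, (D,merge)→157270, (E,merge)→406350, (C,nl_idx)→486820 …(+4); best=17750 via (D,hash)
  {ABCD}: card=200000; try (D,hash)→19600, (A,hash)→36750, (C,hash)→49600, (D,merge)→159120, (A,merge)→408550, (C,nl_idx)→487920 …(+4); best=19600 via (D,hash)
  {ABDE}: card=320000; try (D,hash)→27120, (E,hash)→51120, (A,hash)→54020, (D,merge)→250640, (E,merge)→689720, (A,merge)→690820 …(+3); best=27120 via (D,hash)
  {ABCDE}: card=1600000; try (D,hash)→102800, (E,hash)→222800, (A,hash)→224950, (C,hash)→348800, (D,merge)→1462320, (E,merge)→3821400 …(+7); best=102800 via (D,hash)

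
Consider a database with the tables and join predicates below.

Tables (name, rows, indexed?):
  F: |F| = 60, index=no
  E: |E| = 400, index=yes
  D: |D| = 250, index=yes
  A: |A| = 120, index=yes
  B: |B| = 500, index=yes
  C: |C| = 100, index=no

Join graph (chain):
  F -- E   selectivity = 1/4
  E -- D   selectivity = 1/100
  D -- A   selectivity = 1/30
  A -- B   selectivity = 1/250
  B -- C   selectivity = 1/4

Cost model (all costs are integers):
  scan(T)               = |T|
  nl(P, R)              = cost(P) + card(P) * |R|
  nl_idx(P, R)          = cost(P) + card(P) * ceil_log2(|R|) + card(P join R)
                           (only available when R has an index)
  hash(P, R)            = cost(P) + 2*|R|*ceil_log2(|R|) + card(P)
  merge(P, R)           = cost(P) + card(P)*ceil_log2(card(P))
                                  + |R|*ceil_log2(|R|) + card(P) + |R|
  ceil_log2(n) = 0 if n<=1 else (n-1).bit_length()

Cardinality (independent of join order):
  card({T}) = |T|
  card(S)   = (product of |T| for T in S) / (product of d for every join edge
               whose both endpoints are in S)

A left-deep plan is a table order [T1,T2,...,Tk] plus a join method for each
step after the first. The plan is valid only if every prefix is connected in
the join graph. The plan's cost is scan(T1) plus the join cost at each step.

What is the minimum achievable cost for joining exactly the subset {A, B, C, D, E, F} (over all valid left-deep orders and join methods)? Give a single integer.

Selinger DP over subsets of {A,B,C,D,E,F}:
  {F}: scan cost=60, card=60
  {E}: scan cost=400, card=400
  {D}: scan cost=250, card=250
  {A}: scan cost=120, card=120
  {B}: scan cost=500, card=500
  {C}: scan cost=100, card=100
  {EF}: card=6000; try (F,hash)→1520, (E,merge)→4480, (F,merge)→4820, (E,nl_idx)→6600, (E,hash)→7320, (E,nl)→24060 …(+1); best=1520 via (F,hash)
  {DE}: card=1000; try (E,nl_idx)→3500, (D,nl_idx)→4600, (D,hash)→4800, (E,merge)→6500, (D,merge)→6650, (E,hash)→7700 …(+2); best=3500 via (E,nl_idx)
  {AD}: card=1000; try (D,nl_idx)→2080, (A,hash)→2180, (A,nl_idx)→3000, (D,merge)→3330, (A,merge)→3460, (D,hash)→4240 …(+2); best=2080 via (D,nl_idx)
  {AB}: card=240; try (B,nl_idx)→1440, (A,hash)→2680, (A,nl_idx)→4240, (B,merge)→6080, (A,merge)→6460, (B,hash)→9240 …(+2); best=1440 via (B,nl_idx)
  {BC}: card=12500; try (C,hash)→2400, (B,merge)→5900, (C,merge)→6300, (B,hash)→9200, (B,nl_idx)→13500, (B,nl)→50100 …(+1); best=2400 via (C,hash)
  {DEF}: card=15000; try (F,hash)→5220, (D,hash)→11520, (F,merge)→14920, (F,nl)→63500, (D,nl_idx)→64520, (D,merge)→87770 …(+1); best=5220 via (F,hash)
  {ADE}: card=4000; try (A,hash)→6180, (E,hash)→10280, (A,nl_idx)→14500, (E,nl_idx)→15080, (A,merge)→15460, (E,merge)→17080 …(+2); best=6180 via (A,hash)
  {ABD}: card=2000; try (D,nl_idx)→5360, (D,hash)→5680, (D,merge)→5850, (B,hash)→12080, (B,nl_idx)→13080, (B,merge)→18080 …(+2); best=5360 via (D,nl_idx)
  {ABC}: card=6000; try (C,hash)→3080, (C,merge)→4400, (A,hash)→16580, (C,nl)→25440, (A,nl_idx)→95900, (A,merge)→190860 …(+1); best=3080 via (C,hash)
  {ADEF}: card=60000; try (F,hash)→10900, (A,hash)→21900, (F,merge)→58600, (A,nl_idx)→170220, (A,merge)→231180, (F,nl)→246180 …(+1); best=10900 via (F,hash)
  {ABDE}: card=8000; try (E,hash)→14560, (B,hash)→19180, (E,nl_idx)→31360, (E,merge)→33360, (B,nl_idx)→50180, (B,merge)→63180 …(+2); best=14560 via (E,hash)
  {ABCD}: card=50000; try (C,hash)→8760, (D,hash)→13080, (C,merge)→30160, (D,merge)→89330, (D,nl_idx)→101080, (C,nl)→205360 …(+1); best=8760 via (C,hash)
  {ABDEF}: card=120000; try (F,hash)→23280, (B,hash)→79900, (F,merge)→126980, (F,nl)→494560, (B,nl_idx)→670900, (B,merge)→1035900 …(+1); best=23280 via (F,hash)
  {ABCDE}: card=200000; try (C,hash)→23960, (E,hash)→65960, (C,merge)→127360, (E,nl_idx)→658760, (C,nl)→814560, (E,merge)→862760 …(+1); best=23960 via (C,hash)
  {ABCDEF}: card=3000000; try (C,hash)→144680, (F,hash)→224680, (C,merge)→2184080, (F,merge)→3824380, (C,nl)→12023280, (F,nl)→12023960; best=144680 via (C,hash)

144680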